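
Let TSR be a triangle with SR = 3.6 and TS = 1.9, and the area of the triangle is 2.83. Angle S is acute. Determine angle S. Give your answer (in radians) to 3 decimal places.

0.975

From area = ½·TS·SR·sin S, we get sin S = 2·area/(TS·SR) ≈ 0.82749.
Taking the acute solution, ∠S ≈ 0.975 rad.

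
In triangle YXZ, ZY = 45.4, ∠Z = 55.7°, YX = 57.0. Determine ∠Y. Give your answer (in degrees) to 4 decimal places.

83.1540

Law of sines: sin X = ZY·sin Z/YX ≈ 0.65798.
Since YX ≥ ZY, only the acute value applies: ∠X ≈ 41.15°.
Then ∠Y = 180° − ∠Z − ∠X ≈ 83.15°.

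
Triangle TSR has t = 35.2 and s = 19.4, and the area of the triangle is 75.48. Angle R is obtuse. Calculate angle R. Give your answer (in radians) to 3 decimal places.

∠R ≈ 2.919 rad

From area = ½·t·s·sin R, we get sin R = 2·area/(t·s) ≈ 0.22106.
Taking the obtuse solution, ∠R ≈ 2.9187 rad.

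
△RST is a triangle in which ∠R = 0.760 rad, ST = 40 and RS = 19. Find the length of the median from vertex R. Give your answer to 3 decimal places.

m_R ≈ 33.320

Law of sines: sin T = RS·sin R/ST ≈ 0.32724.
Since ST ≥ RS, only the acute value applies: ∠T ≈ 0.333 rad.
Then ∠S = π − ∠R − ∠T ≈ 2.048 rad.
Law of sines gives TR = ST·sin S/sin R ≈ 51.57.
Median from R: ½√(2·TR² + 2·RS² − ST²) ≈ 33.32.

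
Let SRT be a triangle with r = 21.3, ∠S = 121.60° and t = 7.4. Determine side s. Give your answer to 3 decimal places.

By the law of cosines, s² = r² + t² − 2·r·t·cos S = 673.63, so s ≈ 25.954.

25.954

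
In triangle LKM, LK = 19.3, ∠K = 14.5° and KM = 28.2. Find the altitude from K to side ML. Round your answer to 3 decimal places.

By the law of cosines, ML² = LK² + KM² − 2·LK·KM·cos K = 113.88, so ML ≈ 10.672.
Area = ½·LK·KM·sin K ≈ 68.136.
The altitude from K has length 2·area/ML ≈ 12.77.

h_K ≈ 12.770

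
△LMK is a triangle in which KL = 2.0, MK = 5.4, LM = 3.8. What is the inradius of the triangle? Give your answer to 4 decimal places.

0.4811

Semiperimeter s = (5.4 + 2 + 3.8)/2 = 5.6.
Heron's formula: area = √(5.6·0.2·3.6·1.8) ≈ 2.694.
Inradius = area/s = 2.694/5.6 ≈ 0.48107.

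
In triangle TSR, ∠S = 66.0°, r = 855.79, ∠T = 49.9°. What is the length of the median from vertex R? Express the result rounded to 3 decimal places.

677.752

The third angle is ∠R = 180° − ∠T − ∠S = 64.10°.
Law of sines: t = r·sin T/sin R ≈ 727.7.
Law of sines: s = r·sin S/sin R ≈ 869.1.
Median from R: ½√(2·t² + 2·s² − r²) ≈ 677.75.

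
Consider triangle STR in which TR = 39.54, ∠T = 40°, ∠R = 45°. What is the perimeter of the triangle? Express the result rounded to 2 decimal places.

perimeter ≈ 93.12

The third angle is ∠S = 180° − ∠T − ∠R = 95.00°.
Law of sines: RS = TR·sin T/sin S ≈ 25.513.
Law of sines: ST = TR·sin R/sin S ≈ 28.066.
Semiperimeter s = (39.54+25.513+28.066)/2 = 46.559.
Perimeter = 39.54 + 25.513 + 28.066 = 93.119.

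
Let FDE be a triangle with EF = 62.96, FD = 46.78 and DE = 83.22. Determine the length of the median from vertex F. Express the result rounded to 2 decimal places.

36.67

Median from F: ½√(2·EF² + 2·FD² − DE²) ≈ 36.671.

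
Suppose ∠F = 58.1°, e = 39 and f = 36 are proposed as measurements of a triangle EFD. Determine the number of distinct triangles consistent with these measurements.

2

e·sin F = 39·sin(58.1°) ≈ 33.11.
Since e sin F < f < e (33.11 < 36 < 39), two triangles exist.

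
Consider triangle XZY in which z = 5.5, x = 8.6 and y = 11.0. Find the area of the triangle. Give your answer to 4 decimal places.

23.2745

Semiperimeter s = (8.6 + 5.5 + 11)/2 = 12.55.
Heron's formula: area = √(12.55·3.95·7.05·1.55) ≈ 23.275.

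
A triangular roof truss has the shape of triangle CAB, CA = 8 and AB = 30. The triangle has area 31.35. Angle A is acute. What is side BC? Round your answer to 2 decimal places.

22.38

From area = ½·CA·AB·sin A, we get sin A = 2·area/(CA·AB) ≈ 0.26125.
Taking the acute solution, ∠A ≈ 15.14°.
Law of cosines then gives BC ≈ 22.376.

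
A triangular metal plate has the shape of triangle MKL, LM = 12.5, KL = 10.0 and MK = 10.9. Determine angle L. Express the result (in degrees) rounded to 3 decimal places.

By the law of cosines, cos L = (KL² + LM² − MK²) / (2·KL·LM) ≈ 0.54976, so ∠L ≈ 56.65°.

∠L ≈ 56.649°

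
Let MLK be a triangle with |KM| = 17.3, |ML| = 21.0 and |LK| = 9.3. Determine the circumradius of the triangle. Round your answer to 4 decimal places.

10.6581

By the law of cosines, cos M = (|KM|² + |ML|² − |LK|²) / (2·|KM|·|ML|) ≈ 0.89981, so ∠M ≈ 25.87°.
Circumradius = |LK|/(2 sin M) ≈ 10.658.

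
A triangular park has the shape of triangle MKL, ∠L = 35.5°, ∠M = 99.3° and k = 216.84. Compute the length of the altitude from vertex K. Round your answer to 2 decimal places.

The third angle is ∠K = 180° − ∠L − ∠M = 45.20°.
Law of sines: m = k·sin M/sin K ≈ 301.58.
Law of sines: l = k·sin L/sin K ≈ 177.46.
Area = ½·k·m·sin L ≈ 18987.
The altitude from K has length 2·area/k ≈ 175.13.

175.13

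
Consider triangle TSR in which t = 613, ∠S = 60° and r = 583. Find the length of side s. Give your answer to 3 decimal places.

By the law of cosines, s² = r² + t² − 2·r·t·cos S = 3.5828e+05, so s ≈ 598.56.

598.564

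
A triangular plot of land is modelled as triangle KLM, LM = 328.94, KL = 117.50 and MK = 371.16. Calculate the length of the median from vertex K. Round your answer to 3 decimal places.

220.755

Median from K: ½√(2·MK² + 2·KL² − LM²) ≈ 220.75.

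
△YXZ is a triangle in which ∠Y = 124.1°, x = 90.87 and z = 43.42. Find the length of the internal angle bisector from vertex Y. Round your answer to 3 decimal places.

By the law of cosines, y² = x² + z² − 2·x·z·cos Y = 14567, so y ≈ 120.69.
The bisector from Y has length 2·x·z·cos(∠Y/2)/(x+z) ≈ 27.542.

t_Y ≈ 27.542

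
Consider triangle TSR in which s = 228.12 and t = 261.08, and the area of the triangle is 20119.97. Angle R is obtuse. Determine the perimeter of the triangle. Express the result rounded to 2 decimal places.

perimeter ≈ 945.29

From area = ½·t·s·sin R, we get sin R = 2·area/(t·s) ≈ 0.67565.
Taking the obtuse solution, ∠R ≈ 137.50°.
Law of cosines then gives r ≈ 456.09.
Perimeter = 261.08 + 228.12 + 456.09 = 945.29.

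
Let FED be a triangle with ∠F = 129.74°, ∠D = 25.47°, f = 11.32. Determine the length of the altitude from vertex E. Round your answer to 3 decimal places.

h_E ≈ 4.868

The third angle is ∠E = 180° − ∠D − ∠F = 24.79°.
Law of sines: e = f·sin E/sin F ≈ 6.1726.
Law of sines: d = f·sin D/sin F ≈ 6.3307.
Area = ½·f·e·sin D ≈ 15.024.
The altitude from E has length 2·area/e ≈ 4.868.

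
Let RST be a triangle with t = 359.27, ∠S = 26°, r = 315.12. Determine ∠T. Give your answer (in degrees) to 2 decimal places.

By the law of cosines, s² = t² + r² − 2·t·r·cos S = 24865, so s ≈ 157.69.
Law of cosines again: cos T = (r² + s² − t²)/(2·r·s) ≈ -0.04940, so ∠T ≈ 92.83°.

92.83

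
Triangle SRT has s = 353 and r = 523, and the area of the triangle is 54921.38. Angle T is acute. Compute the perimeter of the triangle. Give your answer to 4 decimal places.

perimeter ≈ 1194.3767

From area = ½·s·r·sin T, we get sin T = 2·area/(s·r) ≈ 0.59497.
Taking the acute solution, ∠T ≈ 36.51°.
Law of cosines then gives t ≈ 318.38.
Perimeter = 353 + 523 + 318.38 = 1194.4.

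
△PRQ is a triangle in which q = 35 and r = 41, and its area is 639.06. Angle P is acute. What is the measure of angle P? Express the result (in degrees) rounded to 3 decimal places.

62.958

From area = ½·r·q·sin P, we get sin P = 2·area/(r·q) ≈ 0.89068.
Taking the acute solution, ∠P ≈ 62.96°.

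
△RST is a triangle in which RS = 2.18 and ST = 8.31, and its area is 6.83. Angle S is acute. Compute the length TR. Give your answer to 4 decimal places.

7.0718

From area = ½·RS·ST·sin S, we get sin S = 2·area/(RS·ST) ≈ 0.75404.
Taking the acute solution, ∠S ≈ 48.94°.
Law of cosines then gives TR ≈ 7.0718.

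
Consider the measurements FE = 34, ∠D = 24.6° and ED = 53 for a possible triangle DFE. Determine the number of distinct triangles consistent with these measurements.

2

ED·sin D = 53·sin(24.6°) ≈ 22.06.
Since ED sin D < FE < ED (22.06 < 34 < 53), two triangles exist.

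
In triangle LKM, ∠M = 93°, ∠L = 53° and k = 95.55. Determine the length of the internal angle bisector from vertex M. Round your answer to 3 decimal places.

The third angle is ∠K = 180° − ∠M − ∠L = 34.00°.
Law of sines: l = k·sin L/sin K ≈ 136.46.
Law of sines: m = k·sin M/sin K ≈ 170.64.
The bisector from M has length 2·l·k·cos(∠M/2)/(l+k) ≈ 77.371.

t_M ≈ 77.371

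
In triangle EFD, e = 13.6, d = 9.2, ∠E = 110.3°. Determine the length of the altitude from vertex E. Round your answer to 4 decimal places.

Law of sines: sin D = d·sin E/e ≈ 0.63445.
Since e ≥ d, only the acute value applies: ∠D ≈ 39.38°.
Then ∠F = 180° − ∠E − ∠D ≈ 30.32°.
Law of sines gives f = e·sin F/sin E ≈ 7.3205.
Area = ½·e·d·sin F ≈ 31.583.
The altitude from E has length 2·area/e ≈ 4.6445.

h_E ≈ 4.6445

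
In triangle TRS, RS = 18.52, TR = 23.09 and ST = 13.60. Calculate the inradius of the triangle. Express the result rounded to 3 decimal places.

r ≈ 4.562

Semiperimeter s = (18.52 + 13.6 + 23.09)/2 = 27.605.
Heron's formula: area = √(27.605·9.085·14.005·4.515) ≈ 125.93.
Inradius = area/s = 125.93/27.605 ≈ 4.5618.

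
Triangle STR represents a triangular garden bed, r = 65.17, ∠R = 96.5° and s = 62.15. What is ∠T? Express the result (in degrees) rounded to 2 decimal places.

Law of sines: sin S = s·sin R/r ≈ 0.94753.
Since r ≥ s, only the acute value applies: ∠S ≈ 71.36°.
Then ∠T = 180° − ∠R − ∠S ≈ 12.14°.

∠T ≈ 12.14°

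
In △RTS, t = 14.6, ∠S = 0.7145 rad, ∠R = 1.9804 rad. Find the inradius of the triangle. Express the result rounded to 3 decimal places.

4.378

The third angle is ∠T = π − ∠S − ∠R = 0.4467 rad.
Law of sines: r = t·sin R/sin T ≈ 31.002.
Law of sines: s = t·sin S/sin T ≈ 22.145.
Area = ½·t·r·sin S ≈ 148.29.
Semiperimeter p = (31.002+14.6+22.145)/2 = 33.874.
Inradius = area/p = 148.29/33.874 ≈ 4.3777.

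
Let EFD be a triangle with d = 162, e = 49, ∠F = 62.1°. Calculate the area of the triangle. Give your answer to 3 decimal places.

Area = ½·d·e·sin F ≈ 3507.7.

area ≈ 3507.666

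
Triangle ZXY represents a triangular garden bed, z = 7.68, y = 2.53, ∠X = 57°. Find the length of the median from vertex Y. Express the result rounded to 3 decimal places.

By the law of cosines, x² = y² + z² − 2·y·z·cos X = 44.218, so x ≈ 6.6497.
Median from Y: ½√(2·z² + 2·x² − y²) ≈ 7.0711.

m_Y ≈ 7.071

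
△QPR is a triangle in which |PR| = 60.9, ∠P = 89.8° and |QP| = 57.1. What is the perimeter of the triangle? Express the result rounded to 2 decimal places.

201.34

By the law of cosines, |RQ|² = |QP|² + |PR|² − 2·|QP|·|PR|·cos P = 6944.9, so |RQ| ≈ 83.336.
Semiperimeter s = (60.9+83.336+57.1)/2 = 100.67.
Perimeter = 60.9 + 83.336 + 57.1 = 201.34.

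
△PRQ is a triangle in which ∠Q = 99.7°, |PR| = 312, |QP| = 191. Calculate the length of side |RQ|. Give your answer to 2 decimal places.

Law of sines: sin R = |QP|·sin Q/|PR| ≈ 0.60343.
Since |PR| ≥ |QP|, only the acute value applies: ∠R ≈ 37.12°.
Then ∠P = 180° − ∠Q − ∠R ≈ 43.18°.
Law of sines gives |RQ| = |PR|·sin P/sin Q ≈ 216.61.

216.61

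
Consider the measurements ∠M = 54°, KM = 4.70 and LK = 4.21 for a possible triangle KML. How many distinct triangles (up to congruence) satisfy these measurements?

2

KM·sin M = 4.70·sin(54°) ≈ 3.802.
Since KM sin M < LK < KM (3.802 < 4.21 < 4.70), two triangles exist.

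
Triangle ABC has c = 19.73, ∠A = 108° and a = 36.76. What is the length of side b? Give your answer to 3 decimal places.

Law of sines: sin C = c·sin A/a ≈ 0.51046.
Since a ≥ c, only the acute value applies: ∠C ≈ 30.69°.
Then ∠B = 180° − ∠A − ∠C ≈ 41.31°.
Law of sines gives b = a·sin B/sin A ≈ 25.513.

25.513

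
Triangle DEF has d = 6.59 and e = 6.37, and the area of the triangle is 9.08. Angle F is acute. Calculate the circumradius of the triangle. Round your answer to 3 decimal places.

R ≈ 3.332

From area = ½·d·e·sin F, we get sin F = 2·area/(d·e) ≈ 0.43260.
Taking the acute solution, ∠F ≈ 25.63°.
Law of cosines then gives f ≈ 2.8829.
Circumradius = f/(2 sin F) ≈ 3.332.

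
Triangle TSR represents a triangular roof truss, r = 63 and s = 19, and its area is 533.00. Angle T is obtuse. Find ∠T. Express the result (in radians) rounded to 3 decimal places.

∠T ≈ 2.043 rad

From area = ½·s·r·sin T, we get sin T = 2·area/(s·r) ≈ 0.89056.
Taking the obtuse solution, ∠T ≈ 2.043 rad.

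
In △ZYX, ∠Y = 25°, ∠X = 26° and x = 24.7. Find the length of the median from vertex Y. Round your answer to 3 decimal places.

The third angle is ∠Z = 180° − ∠Y − ∠X = 129.00°.
Law of sines: z = x·sin Z/sin X ≈ 43.788.
Law of sines: y = x·sin Y/sin X ≈ 23.812.
Median from Y: ½√(2·x² + 2·z² − y²) ≈ 33.496.

m_Y ≈ 33.496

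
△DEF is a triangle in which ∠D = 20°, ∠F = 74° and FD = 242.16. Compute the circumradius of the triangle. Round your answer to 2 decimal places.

R ≈ 121.38

The third angle is ∠E = 180° − ∠F − ∠D = 86.00°.
Law of sines: EF = FD·sin D/sin E ≈ 83.026.
Law of sines: DE = FD·sin F/sin E ≈ 233.35.
Circumradius = FD/(2 sin E) ≈ 121.38.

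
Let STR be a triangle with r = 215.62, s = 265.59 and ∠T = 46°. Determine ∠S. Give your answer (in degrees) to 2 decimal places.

∠S ≈ 80.75°

By the law of cosines, t² = r² + s² − 2·r·s·cos T = 37469, so t ≈ 193.57.
Law of cosines again: cos S = (t² + r² − s²)/(2·t·r) ≈ 0.16080, so ∠S ≈ 80.75°.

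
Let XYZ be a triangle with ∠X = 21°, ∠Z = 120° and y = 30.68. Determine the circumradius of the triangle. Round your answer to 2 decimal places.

The third angle is ∠Y = 180° − ∠Z − ∠X = 39.00°.
Law of sines: x = y·sin X/sin Y ≈ 17.471.
Law of sines: z = y·sin Z/sin Y ≈ 42.22.
Circumradius = y/(2 sin Y) ≈ 24.376.

R ≈ 24.38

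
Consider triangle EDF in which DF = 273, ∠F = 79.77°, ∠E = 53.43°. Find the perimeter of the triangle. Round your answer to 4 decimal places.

855.3077

The third angle is ∠D = 180° − ∠F − ∠E = 46.80°.
Law of sines: FE = DF·sin D/sin E ≈ 247.79.
Law of sines: ED = DF·sin F/sin E ≈ 334.52.
Semiperimeter s = (273+247.79+334.52)/2 = 427.65.
Perimeter = 273 + 247.79 + 334.52 = 855.31.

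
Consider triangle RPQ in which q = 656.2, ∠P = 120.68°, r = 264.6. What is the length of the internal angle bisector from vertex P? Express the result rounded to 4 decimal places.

186.6234

By the law of cosines, p² = q² + r² − 2·q·r·cos P = 6.778e+05, so p ≈ 823.29.
The bisector from P has length 2·q·r·cos(∠P/2)/(q+r) ≈ 186.62.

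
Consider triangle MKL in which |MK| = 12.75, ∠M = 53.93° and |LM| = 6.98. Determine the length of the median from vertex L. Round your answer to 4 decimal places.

6.0797

By the law of cosines, |KL|² = |LM|² + |MK|² − 2·|LM|·|MK|·cos M = 106.49, so |KL| ≈ 10.319.
Median from L: ½√(2·|KL|² + 2·|LM|² − |MK|²) ≈ 6.0797.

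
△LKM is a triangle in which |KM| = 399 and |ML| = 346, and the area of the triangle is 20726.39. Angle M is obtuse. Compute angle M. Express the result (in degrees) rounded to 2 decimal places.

From area = ½·|KM|·|ML|·sin M, we get sin M = 2·area/(|KM|·|ML|) ≈ 0.30026.
Taking the obtuse solution, ∠M ≈ 162.53°.

∠M ≈ 162.53°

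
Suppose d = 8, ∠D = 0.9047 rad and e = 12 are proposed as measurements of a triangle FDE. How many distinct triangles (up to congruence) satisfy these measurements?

e·sin D = 12·sin(0.9047 rad) ≈ 9.435.
Since d = 8 < 9.435 = e sin D, no triangle exists.

0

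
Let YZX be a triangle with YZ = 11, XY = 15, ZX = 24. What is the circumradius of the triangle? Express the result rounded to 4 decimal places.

By the law of cosines, cos Y = (XY² + YZ² − ZX²) / (2·XY·YZ) ≈ -0.69697, so ∠Y ≈ 134.18°.
Circumradius = ZX/(2 sin Y) ≈ 16.734.

R ≈ 16.7341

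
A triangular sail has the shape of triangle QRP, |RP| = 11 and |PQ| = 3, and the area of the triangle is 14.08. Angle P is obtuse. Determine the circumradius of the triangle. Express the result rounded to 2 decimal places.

7.51

From area = ½·|RP|·|PQ|·sin P, we get sin P = 2·area/(|RP|·|PQ|) ≈ 0.85333.
Taking the obtuse solution, ∠P ≈ 121.42°.
Law of cosines then gives |QR| ≈ 12.822.
Circumradius = |QR|/(2 sin P) ≈ 7.513.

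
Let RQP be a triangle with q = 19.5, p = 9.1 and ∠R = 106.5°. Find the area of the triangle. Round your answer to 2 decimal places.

area ≈ 85.07

Area = ½·q·p·sin R ≈ 85.071.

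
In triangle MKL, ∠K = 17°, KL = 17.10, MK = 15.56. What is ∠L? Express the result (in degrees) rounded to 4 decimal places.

∠L ≈ 63.9893°

By the law of cosines, LM² = MK² + KL² − 2·MK·KL·cos K = 25.624, so LM ≈ 5.062.
Law of cosines again: cos L = (KL² + LM² − MK²)/(2·KL·LM) ≈ 0.43854, so ∠L ≈ 63.99°.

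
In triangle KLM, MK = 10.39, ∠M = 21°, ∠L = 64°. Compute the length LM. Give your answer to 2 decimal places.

The third angle is ∠K = 180° − ∠L − ∠M = 95.00°.
Law of sines: LM = MK·sin K/sin L ≈ 11.516.

11.52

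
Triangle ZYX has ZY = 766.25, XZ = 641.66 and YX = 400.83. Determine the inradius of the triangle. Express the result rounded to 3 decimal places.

r ≈ 142.138

Semiperimeter s = (400.83 + 641.66 + 766.25)/2 = 904.37.
Heron's formula: area = √(904.37·503.54·262.71·138.12) ≈ 1.2855e+05.
Inradius = area/s = 1.2855e+05/904.37 ≈ 142.14.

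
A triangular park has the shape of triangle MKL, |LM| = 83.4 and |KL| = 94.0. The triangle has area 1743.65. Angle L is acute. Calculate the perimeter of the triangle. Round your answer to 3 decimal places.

perimeter ≈ 219.222

From area = ½·|KL|·|LM|·sin L, we get sin L = 2·area/(|KL|·|LM|) ≈ 0.44483.
Taking the acute solution, ∠L ≈ 26.41°.
Law of cosines then gives |MK| ≈ 41.822.
Perimeter = 94 + 83.4 + 41.822 = 219.22.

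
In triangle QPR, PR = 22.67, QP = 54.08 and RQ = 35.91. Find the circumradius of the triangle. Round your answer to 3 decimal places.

By the law of cosines, cos Q = (RQ² + QP² − PR²) / (2·RQ·QP) ≈ 0.95268, so ∠Q ≈ 17.70°.
Circumradius = PR/(2 sin Q) ≈ 37.29.

37.290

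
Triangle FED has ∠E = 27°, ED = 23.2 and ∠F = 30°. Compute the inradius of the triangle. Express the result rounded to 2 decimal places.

4.93

The third angle is ∠D = 180° − ∠F − ∠E = 123.00°.
Law of sines: DF = ED·sin E/sin F ≈ 21.065.
Law of sines: FE = ED·sin D/sin F ≈ 38.914.
Area = ½·ED·DF·sin D ≈ 204.93.
Semiperimeter s = (23.2+21.065+38.914)/2 = 41.59.
Inradius = area/s = 204.93/41.59 ≈ 4.9275.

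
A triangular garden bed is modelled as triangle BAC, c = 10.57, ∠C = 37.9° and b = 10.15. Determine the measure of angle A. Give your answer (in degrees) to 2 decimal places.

Law of sines: sin B = b·sin C/c ≈ 0.58988.
Since c ≥ b, only the acute value applies: ∠B ≈ 36.15°.
Then ∠A = 180° − ∠C − ∠B ≈ 105.95°.

∠A ≈ 105.95°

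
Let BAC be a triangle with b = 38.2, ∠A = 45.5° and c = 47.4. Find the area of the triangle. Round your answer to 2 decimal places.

Area = ½·c·b·sin A ≈ 645.73.

645.73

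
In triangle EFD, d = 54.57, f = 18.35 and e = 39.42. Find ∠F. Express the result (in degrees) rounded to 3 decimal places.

∠F ≈ 12.817°

By the law of cosines, cos F = (d² + e² − f²) / (2·d·e) ≈ 0.97508, so ∠F ≈ 12.82°.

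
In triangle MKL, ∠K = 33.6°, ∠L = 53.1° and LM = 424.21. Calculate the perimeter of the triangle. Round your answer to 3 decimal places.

1802.512

The third angle is ∠M = 180° − ∠K − ∠L = 93.30°.
Law of sines: KL = LM·sin M/sin K ≈ 765.29.
Law of sines: MK = LM·sin L/sin K ≈ 613.01.
Semiperimeter s = (765.29+424.21+613.01)/2 = 901.26.
Perimeter = 765.29 + 424.21 + 613.01 = 1802.5.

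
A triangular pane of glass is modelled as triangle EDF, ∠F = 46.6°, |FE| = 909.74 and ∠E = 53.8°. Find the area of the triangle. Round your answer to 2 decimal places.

area ≈ 246678.38

The third angle is ∠D = 180° − ∠F − ∠E = 79.60°.
Law of sines: |DF| = |FE|·sin E/sin D ≈ 746.39.
Law of sines: |ED| = |FE|·sin F/sin D ≈ 672.03.
Area = ½·|FE|·|DF|·sin F ≈ 2.4668e+05.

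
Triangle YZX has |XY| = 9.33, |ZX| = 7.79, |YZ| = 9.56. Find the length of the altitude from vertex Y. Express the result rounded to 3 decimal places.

Semiperimeter s = (7.79 + 9.33 + 9.56)/2 = 13.34.
Heron's formula: area = √(13.34·5.55·4.01·3.78) ≈ 33.5.
The altitude from Y has length 2·area/|ZX| ≈ 8.6007.

h_Y ≈ 8.601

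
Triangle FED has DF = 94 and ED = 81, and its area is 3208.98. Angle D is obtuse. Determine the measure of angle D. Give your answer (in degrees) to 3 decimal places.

∠D ≈ 122.551°

From area = ½·ED·DF·sin D, we get sin D = 2·area/(ED·DF) ≈ 0.84292.
Taking the obtuse solution, ∠D ≈ 122.55°.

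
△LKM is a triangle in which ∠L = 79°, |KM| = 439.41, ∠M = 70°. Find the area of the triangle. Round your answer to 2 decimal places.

The third angle is ∠K = 180° − ∠M − ∠L = 31.00°.
Law of sines: |ML| = |KM|·sin K/sin L ≈ 230.55.
Law of sines: |LK| = |KM|·sin M/sin L ≈ 420.64.
Area = ½·|KM|·|ML|·sin M ≈ 47598.

47597.97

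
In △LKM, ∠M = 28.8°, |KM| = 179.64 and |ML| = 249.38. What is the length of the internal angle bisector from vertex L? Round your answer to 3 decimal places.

t_L ≈ 155.853

By the law of cosines, |LK|² = |KM|² + |ML|² − 2·|KM|·|ML|·cos M = 15946, so |LK| ≈ 126.28.
Law of cosines again: cos L = (|ML|² + |LK|² − |KM|²)/(2·|ML|·|LK|) ≈ 0.72823, so ∠L ≈ 43.26°.
The bisector from L has length 2·|ML|·|LK|·cos(∠L/2)/(|ML|+|LK|) ≈ 155.85.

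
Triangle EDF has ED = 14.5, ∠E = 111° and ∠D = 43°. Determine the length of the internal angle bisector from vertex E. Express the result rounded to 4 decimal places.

t_E ≈ 9.9988

The third angle is ∠F = 180° − ∠E − ∠D = 26.00°.
Law of sines: DF = ED·sin E/sin F ≈ 30.88.
Law of sines: FE = ED·sin D/sin F ≈ 22.558.
The bisector from E has length 2·FE·ED·cos(∠E/2)/(FE+ED) ≈ 9.9988.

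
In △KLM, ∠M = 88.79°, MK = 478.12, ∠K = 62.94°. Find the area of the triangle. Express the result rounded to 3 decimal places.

area ≈ 214861.825

The third angle is ∠L = 180° − ∠M − ∠K = 28.27°.
Law of sines: LM = MK·sin K/sin L ≈ 898.98.
Law of sines: KL = MK·sin M/sin L ≈ 1009.3.
Area = ½·MK·LM·sin M ≈ 2.1486e+05.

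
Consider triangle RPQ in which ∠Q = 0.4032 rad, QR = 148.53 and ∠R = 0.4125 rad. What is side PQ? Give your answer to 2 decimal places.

81.77

The third angle is ∠P = π − ∠Q − ∠R = 2.3259 rad.
Law of sines: PQ = QR·sin R/sin P ≈ 81.771.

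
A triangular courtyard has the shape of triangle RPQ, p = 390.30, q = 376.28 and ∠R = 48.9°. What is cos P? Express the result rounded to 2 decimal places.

By the law of cosines, r² = p² + q² − 2·p·q·cos R = 1.0083e+05, so r ≈ 317.54.
Law of cosines again: cos P = (q² + r² − p²)/(2·q·r) ≈ 0.37698, so ∠P ≈ 67.85°.

cos P ≈ 0.38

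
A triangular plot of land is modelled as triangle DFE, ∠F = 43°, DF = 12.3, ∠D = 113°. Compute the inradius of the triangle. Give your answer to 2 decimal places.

r ≈ 3.84

The third angle is ∠E = 180° − ∠D − ∠F = 24.00°.
Law of sines: FE = DF·sin D/sin E ≈ 27.837.
Law of sines: ED = DF·sin F/sin E ≈ 20.624.
Area = ½·DF·FE·sin F ≈ 116.76.
Semiperimeter s = (27.837+20.624+12.3)/2 = 30.38.
Inradius = area/s = 116.76/30.38 ≈ 3.8431.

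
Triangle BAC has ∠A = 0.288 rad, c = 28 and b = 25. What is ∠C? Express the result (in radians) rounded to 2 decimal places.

By the law of cosines, a² = c² + b² − 2·c·b·cos A = 66.661, so a ≈ 8.1646.
Law of cosines again: cos C = (b² + a² − c²)/(2·b·a) ≈ -0.22619, so ∠C ≈ 1.799 rad.

∠C ≈ 1.80 rad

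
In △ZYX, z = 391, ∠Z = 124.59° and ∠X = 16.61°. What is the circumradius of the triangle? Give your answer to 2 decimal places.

R ≈ 237.48

The third angle is ∠Y = 180° − ∠X − ∠Z = 38.80°.
Law of sines: y = z·sin Y/sin Z ≈ 297.61.
Law of sines: x = z·sin X/sin Z ≈ 135.77.
Circumradius = z/(2 sin Z) ≈ 237.48.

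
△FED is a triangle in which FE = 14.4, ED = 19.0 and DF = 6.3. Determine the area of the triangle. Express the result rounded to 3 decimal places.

Semiperimeter s = (19 + 6.3 + 14.4)/2 = 19.85.
Heron's formula: area = √(19.85·0.85·13.55·5.45) ≈ 35.299.

35.299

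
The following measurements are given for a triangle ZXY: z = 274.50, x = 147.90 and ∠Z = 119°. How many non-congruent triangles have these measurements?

x·sin Z = 147.90·sin(119°) ≈ 129.4.
Since ∠Z is not acute, a triangle exists only if z > x; here z > x, so there is exactly one triangle.

1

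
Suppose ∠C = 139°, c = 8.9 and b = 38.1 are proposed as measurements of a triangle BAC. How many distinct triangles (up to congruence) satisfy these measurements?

0

b·sin C = 38.1·sin(139°) ≈ 25.
Since ∠C is not acute, a triangle exists only if c > b; here c ≤ b, so there is no triangle.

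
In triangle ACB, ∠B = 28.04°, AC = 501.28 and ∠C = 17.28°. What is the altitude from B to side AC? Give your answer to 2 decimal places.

The third angle is ∠A = 180° − ∠C − ∠B = 134.68°.
Law of sines: CB = AC·sin A/sin B ≈ 758.23.
Law of sines: BA = AC·sin C/sin B ≈ 316.75.
Area = ½·AC·CB·sin C ≈ 56450.
The altitude from B has length 2·area/AC ≈ 225.22.

225.22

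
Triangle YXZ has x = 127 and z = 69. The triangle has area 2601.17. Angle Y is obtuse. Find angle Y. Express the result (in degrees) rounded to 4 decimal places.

143.5820

From area = ½·x·z·sin Y, we get sin Y = 2·area/(x·z) ≈ 0.59367.
Taking the obtuse solution, ∠Y ≈ 143.58°.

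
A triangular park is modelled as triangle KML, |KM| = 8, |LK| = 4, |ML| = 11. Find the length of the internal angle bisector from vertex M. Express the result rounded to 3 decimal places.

t_M ≈ 9.171

By the law of cosines, cos M = (|KM|² + |ML|² − |LK|²) / (2·|KM|·|ML|) ≈ 0.96023, so ∠M ≈ 16.21°.
The bisector from M has length 2·|KM|·|ML|·cos(∠M/2)/(|KM|+|ML|) ≈ 9.1706.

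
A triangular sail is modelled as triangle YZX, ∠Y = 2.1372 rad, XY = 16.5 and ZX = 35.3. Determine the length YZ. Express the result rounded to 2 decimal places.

Law of sines: sin Z = XY·sin Y/ZX ≈ 0.39443.
Since ZX ≥ XY, only the acute value applies: ∠Z ≈ 0.4054 rad.
Then ∠X = π − ∠Y − ∠Z ≈ 0.5989 rad.
Law of sines gives YZ = ZX·sin X/sin Y ≈ 23.584.

23.58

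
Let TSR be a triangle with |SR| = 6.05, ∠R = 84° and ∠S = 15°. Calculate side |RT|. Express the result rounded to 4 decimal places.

The third angle is ∠T = 180° − ∠S − ∠R = 81.00°.
Law of sines: |RT| = |SR|·sin S/sin T ≈ 1.5854.

1.5854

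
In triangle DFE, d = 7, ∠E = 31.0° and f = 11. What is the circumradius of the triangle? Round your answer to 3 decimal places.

By the law of cosines, e² = d² + f² − 2·d·f·cos E = 37.996, so e ≈ 6.1641.
Area = ½·d·f·sin E ≈ 19.829.
Circumradius = e/(2 sin E) ≈ 5.9841.

R ≈ 5.984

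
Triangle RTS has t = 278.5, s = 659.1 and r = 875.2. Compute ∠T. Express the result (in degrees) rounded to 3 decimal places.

By the law of cosines, cos T = (s² + r² − t²) / (2·s·r) ≈ 0.97325, so ∠T ≈ 13.28°.

13.283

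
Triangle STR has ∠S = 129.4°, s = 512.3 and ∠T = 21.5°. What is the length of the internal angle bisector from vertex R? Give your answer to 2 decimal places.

319.05

The third angle is ∠R = 180° − ∠S − ∠T = 29.10°.
Law of sines: t = s·sin T/sin S ≈ 242.98.
Law of sines: r = s·sin R/sin S ≈ 322.43.
The bisector from R has length 2·s·t·cos(∠R/2)/(s+t) ≈ 319.05.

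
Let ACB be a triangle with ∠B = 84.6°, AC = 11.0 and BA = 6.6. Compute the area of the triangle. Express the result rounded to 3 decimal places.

Law of sines: sin C = BA·sin B/AC ≈ 0.59734.
Since AC ≥ BA, only the acute value applies: ∠C ≈ 36.68°.
Then ∠A = 180° − ∠B − ∠C ≈ 58.72°.
Law of sines gives CB = AC·sin A/sin B ≈ 9.443.
Area = ½·AC·BA·sin A ≈ 31.024.

area ≈ 31.024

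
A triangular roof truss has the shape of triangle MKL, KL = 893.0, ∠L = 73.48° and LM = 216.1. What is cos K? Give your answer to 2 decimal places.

By the law of cosines, MK² = KL² + LM² − 2·KL·LM·cos L = 7.344e+05, so MK ≈ 856.97.
Law of cosines again: cos K = (MK² + KL² − LM²)/(2·MK·KL) ≈ 0.97034, so ∠K ≈ 13.99°.

0.97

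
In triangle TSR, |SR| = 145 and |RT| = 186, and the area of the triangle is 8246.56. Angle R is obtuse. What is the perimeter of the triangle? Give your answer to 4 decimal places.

644.5271

From area = ½·|SR|·|RT|·sin R, we get sin R = 2·area/(|SR|·|RT|) ≈ 0.61154.
Taking the obtuse solution, ∠R ≈ 142.30°.
Law of cosines then gives |TS| ≈ 313.53.
Perimeter = 145 + 186 + 313.53 = 644.53.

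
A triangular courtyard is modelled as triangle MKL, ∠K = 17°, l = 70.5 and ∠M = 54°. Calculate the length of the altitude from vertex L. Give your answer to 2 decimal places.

The third angle is ∠L = 180° − ∠M − ∠K = 109.00°.
Law of sines: m = l·sin M/sin L ≈ 60.322.
Law of sines: k = l·sin K/sin L ≈ 21.8.
Area = ½·l·m·sin K ≈ 621.69.
The altitude from L has length 2·area/l ≈ 17.636.

h_L ≈ 17.64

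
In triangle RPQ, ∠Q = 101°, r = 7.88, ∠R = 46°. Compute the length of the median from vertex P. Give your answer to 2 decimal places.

m_P ≈ 8.94

The third angle is ∠P = 180° − ∠Q − ∠R = 33.00°.
Law of sines: p = r·sin P/sin R ≈ 5.9662.
Law of sines: q = r·sin Q/sin R ≈ 10.753.
Median from P: ½√(2·q² + 2·r² − p²) ≈ 8.9423.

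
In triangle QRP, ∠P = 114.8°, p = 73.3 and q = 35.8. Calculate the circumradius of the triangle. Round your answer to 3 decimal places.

40.373

Law of sines: sin Q = q·sin P/p ≈ 0.44336.
Since p ≥ q, only the acute value applies: ∠Q ≈ 26.32°.
Then ∠R = 180° − ∠P − ∠Q ≈ 38.88°.
Law of sines gives r = p·sin R/sin P ≈ 50.686.
Circumradius = p/(2 sin P) ≈ 40.373.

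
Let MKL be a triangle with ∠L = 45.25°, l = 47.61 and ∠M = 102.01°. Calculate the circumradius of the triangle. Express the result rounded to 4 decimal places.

33.5194

The third angle is ∠K = 180° − ∠L − ∠M = 32.74°.
Law of sines: m = l·sin M/sin L ≈ 65.571.
Law of sines: k = l·sin K/sin L ≈ 36.256.
Circumradius = l/(2 sin L) ≈ 33.519.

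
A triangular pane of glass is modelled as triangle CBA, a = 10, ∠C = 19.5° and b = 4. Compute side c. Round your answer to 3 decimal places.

By the law of cosines, c² = b² + a² − 2·b·a·cos C = 40.589, so c ≈ 6.3709.

6.371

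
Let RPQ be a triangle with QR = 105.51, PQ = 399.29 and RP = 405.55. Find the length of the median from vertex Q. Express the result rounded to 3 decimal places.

210.154

Median from Q: ½√(2·PQ² + 2·QR² − RP²) ≈ 210.15.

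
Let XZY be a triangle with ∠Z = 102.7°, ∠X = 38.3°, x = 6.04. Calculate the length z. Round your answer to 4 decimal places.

The third angle is ∠Y = 180° − ∠X − ∠Z = 39.00°.
Law of sines: z = x·sin Z/sin X ≈ 9.507.

9.5070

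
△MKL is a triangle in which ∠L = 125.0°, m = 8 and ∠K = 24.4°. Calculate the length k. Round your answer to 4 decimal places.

The third angle is ∠M = 180° − ∠K − ∠L = 30.60°.
Law of sines: k = m·sin K/sin M ≈ 6.4923.

6.4923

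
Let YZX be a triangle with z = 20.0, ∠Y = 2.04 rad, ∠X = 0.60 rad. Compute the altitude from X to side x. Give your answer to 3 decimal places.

h_X ≈ 17.839

The third angle is ∠Z = π − ∠X − ∠Y = 0.502 rad.
Law of sines: y = z·sin Y/sin Z ≈ 37.1.
Law of sines: x = z·sin X/sin Z ≈ 23.487.
Area = ½·z·y·sin X ≈ 209.48.
The altitude from X has length 2·area/x ≈ 17.839.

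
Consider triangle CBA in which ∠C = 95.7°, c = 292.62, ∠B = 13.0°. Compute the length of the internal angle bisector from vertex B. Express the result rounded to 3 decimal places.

283.577

The third angle is ∠A = 180° − ∠C − ∠B = 71.30°.
Law of sines: b = c·sin B/sin C ≈ 66.152.
Law of sines: a = c·sin A/sin C ≈ 278.55.
The bisector from B has length 2·a·c·cos(∠B/2)/(a+c) ≈ 283.58.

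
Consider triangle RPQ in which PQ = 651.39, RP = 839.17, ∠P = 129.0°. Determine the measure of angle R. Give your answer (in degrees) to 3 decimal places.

22.061

By the law of cosines, QR² = RP² + PQ² − 2·RP·PQ·cos P = 1.8165e+06, so QR ≈ 1347.8.
Law of cosines again: cos R = (QR² + RP² − PQ²)/(2·QR·RP) ≈ 0.92678, so ∠R ≈ 22.06°.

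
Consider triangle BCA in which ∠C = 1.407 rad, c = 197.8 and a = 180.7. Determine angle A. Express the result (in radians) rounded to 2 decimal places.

Law of sines: sin A = a·sin C/c ≈ 0.90132.
Since c ≥ a, only the acute value applies: ∠A ≈ 1.123 rad.
Then ∠B = π − ∠C − ∠A ≈ 0.612 rad.

∠A ≈ 1.12 rad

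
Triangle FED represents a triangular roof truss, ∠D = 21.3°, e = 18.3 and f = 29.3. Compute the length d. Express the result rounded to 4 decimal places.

By the law of cosines, d² = f² + e² − 2·f·e·cos D = 194.25, so d ≈ 13.937.

13.9375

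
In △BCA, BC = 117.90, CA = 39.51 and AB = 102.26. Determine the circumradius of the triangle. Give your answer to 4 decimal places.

By the law of cosines, cos B = (AB² + BC² − CA²) / (2·AB·BC) ≈ 0.94541, so ∠B ≈ 19.02°.
Circumradius = CA/(2 sin B) ≈ 60.617.

60.6175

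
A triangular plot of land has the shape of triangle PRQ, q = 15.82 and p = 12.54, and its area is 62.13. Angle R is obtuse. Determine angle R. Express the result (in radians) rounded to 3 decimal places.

From area = ½·q·p·sin R, we get sin R = 2·area/(q·p) ≈ 0.62636.
Taking the obtuse solution, ∠R ≈ 2.465 rad.

∠R ≈ 2.465 rad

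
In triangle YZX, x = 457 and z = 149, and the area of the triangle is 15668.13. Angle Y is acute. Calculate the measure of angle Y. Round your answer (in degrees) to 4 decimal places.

From area = ½·z·x·sin Y, we get sin Y = 2·area/(z·x) ≈ 0.46020.
Taking the acute solution, ∠Y ≈ 27.40°.

27.3999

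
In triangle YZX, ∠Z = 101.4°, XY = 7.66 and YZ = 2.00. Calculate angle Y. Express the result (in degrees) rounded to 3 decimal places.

∠Y ≈ 63.770°

Law of sines: sin X = YZ·sin Z/XY ≈ 0.25595.
Since XY ≥ YZ, only the acute value applies: ∠X ≈ 14.83°.
Then ∠Y = 180° − ∠Z − ∠X ≈ 63.77°.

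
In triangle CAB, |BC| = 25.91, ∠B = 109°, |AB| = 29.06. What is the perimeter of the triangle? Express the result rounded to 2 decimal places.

By the law of cosines, |CA|² = |AB|² + |BC|² − 2·|AB|·|BC|·cos B = 2006.1, so |CA| ≈ 44.789.
Semiperimeter s = (29.06+25.91+44.789)/2 = 49.88.
Perimeter = 29.06 + 25.91 + 44.789 = 99.759.

99.76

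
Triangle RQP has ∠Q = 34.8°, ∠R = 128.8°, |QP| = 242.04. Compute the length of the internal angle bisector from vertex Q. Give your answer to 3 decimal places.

The third angle is ∠P = 180° − ∠R − ∠Q = 16.40°.
Law of sines: |PR| = |QP|·sin Q/sin R ≈ 177.25.
Law of sines: |RQ| = |QP|·sin P/sin R ≈ 87.687.
The bisector from Q has length 2·|RQ|·|QP|·cos(∠Q/2)/(|RQ|+|QP|) ≈ 122.84.

t_Q ≈ 122.845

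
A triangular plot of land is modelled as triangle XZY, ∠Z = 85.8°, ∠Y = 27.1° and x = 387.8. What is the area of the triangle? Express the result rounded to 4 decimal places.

37085.3075

The third angle is ∠X = 180° − ∠Z − ∠Y = 67.10°.
Law of sines: z = x·sin Z/sin X ≈ 419.85.
Law of sines: y = x·sin Y/sin X ≈ 191.77.
Area = ½·x·z·sin Y ≈ 37085.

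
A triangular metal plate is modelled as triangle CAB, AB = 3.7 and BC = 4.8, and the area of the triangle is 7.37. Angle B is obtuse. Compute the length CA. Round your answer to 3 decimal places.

From area = ½·AB·BC·sin B, we get sin B = 2·area/(AB·BC) ≈ 0.82995.
Taking the obtuse solution, ∠B ≈ 123.91°.
Law of cosines then gives CA ≈ 7.5196.

7.520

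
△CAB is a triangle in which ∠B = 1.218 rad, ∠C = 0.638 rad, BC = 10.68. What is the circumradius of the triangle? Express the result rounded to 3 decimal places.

R ≈ 5.565

The third angle is ∠A = π − ∠B − ∠C = 1.286 rad.
Law of sines: AB = BC·sin C/sin A ≈ 6.6287.
Law of sines: CA = BC·sin B/sin A ≈ 10.444.
Circumradius = BC/(2 sin A) ≈ 5.5648.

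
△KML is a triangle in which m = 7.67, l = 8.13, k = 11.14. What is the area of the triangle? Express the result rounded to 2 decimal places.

31.18

Semiperimeter s = (11.14 + 7.67 + 8.13)/2 = 13.47.
Heron's formula: area = √(13.47·2.33·5.8·5.34) ≈ 31.178.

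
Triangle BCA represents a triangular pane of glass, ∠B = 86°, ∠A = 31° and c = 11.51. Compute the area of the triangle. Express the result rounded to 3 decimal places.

area ≈ 38.196

The third angle is ∠C = 180° − ∠A − ∠B = 63.00°.
Law of sines: b = c·sin B/sin C ≈ 12.887.
Law of sines: a = c·sin A/sin C ≈ 6.6532.
Area = ½·c·b·sin A ≈ 38.196.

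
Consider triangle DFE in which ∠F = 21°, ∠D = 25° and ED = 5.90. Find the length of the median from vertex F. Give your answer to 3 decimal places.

The third angle is ∠E = 180° − ∠D − ∠F = 134.00°.
Law of sines: FE = ED·sin D/sin F ≈ 6.9578.
Law of sines: DF = ED·sin E/sin F ≈ 11.843.
Median from F: ½√(2·DF² + 2·FE² − ED²) ≈ 9.2536.

m_F ≈ 9.254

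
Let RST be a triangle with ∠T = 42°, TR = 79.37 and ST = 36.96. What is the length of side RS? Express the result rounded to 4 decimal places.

57.4942

By the law of cosines, RS² = ST² + TR² − 2·ST·TR·cos T = 3305.6, so RS ≈ 57.494.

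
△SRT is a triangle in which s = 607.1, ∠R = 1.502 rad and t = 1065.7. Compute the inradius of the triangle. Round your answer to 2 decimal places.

By the law of cosines, r² = t² + s² − 2·t·s·cos R = 1.4153e+06, so r ≈ 1189.7.
Area = ½·t·s·sin R ≈ 3.2273e+05.
Semiperimeter p = (607.1+1189.7+1065.7)/2 = 1431.2.
Inradius = area/p = 3.2273e+05/1431.2 ≈ 225.49.

225.49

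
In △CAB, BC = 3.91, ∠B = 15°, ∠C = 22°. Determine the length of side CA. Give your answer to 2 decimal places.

The third angle is ∠A = 180° − ∠B − ∠C = 143.00°.
Law of sines: CA = BC·sin B/sin A ≈ 1.6816.

1.68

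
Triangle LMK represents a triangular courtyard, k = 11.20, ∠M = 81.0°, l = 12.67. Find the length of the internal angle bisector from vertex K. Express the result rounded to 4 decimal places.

t_K ≈ 12.8798

By the law of cosines, m² = k² + l² − 2·k·l·cos M = 241.57, so m ≈ 15.543.
Law of cosines again: cos K = (l² + m² − k²)/(2·l·m) ≈ 0.70245, so ∠K ≈ 45.38°.
The bisector from K has length 2·l·m·cos(∠K/2)/(l+m) ≈ 12.88.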